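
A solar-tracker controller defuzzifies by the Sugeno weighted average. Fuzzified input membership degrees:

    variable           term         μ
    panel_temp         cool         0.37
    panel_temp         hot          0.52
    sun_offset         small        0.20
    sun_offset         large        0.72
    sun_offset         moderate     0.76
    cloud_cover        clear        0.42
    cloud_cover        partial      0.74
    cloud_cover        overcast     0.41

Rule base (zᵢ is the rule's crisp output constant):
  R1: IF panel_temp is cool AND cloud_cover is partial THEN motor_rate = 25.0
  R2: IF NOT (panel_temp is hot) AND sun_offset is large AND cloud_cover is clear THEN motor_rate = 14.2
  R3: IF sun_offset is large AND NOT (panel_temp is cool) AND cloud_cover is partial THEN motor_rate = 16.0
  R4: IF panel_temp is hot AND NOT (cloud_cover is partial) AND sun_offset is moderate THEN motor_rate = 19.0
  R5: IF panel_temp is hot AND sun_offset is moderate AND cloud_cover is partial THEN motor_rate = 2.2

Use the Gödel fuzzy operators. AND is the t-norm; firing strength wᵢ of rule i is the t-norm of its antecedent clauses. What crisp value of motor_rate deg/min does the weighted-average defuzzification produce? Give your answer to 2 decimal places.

R1 (z=25.0): cool=0.37, partial=0.74; AND[min(a, b)] → w = 0.37
R2 (z=14.2): ¬hot=1−0.52=0.48, large=0.72, clear=0.42; AND[min(a, b)] → w = 0.42
R3 (z=16.0): large=0.72, ¬cool=1−0.37=0.63, partial=0.74; AND[min(a, b)] → w = 0.63
R4 (z=19.0): hot=0.52, ¬partial=1−0.74=0.26, moderate=0.76; AND[min(a, b)] → w = 0.26
R5 (z=2.2): hot=0.52, moderate=0.76, partial=0.74; AND[min(a, b)] → w = 0.52
Weighted average = (0.37·25.0 + 0.42·14.2 + 0.63·16.0 + 0.26·19.0 + 0.52·2.2) / (0.37 + 0.42 + 0.63 + 0.26 + 0.52)
  = 31.3780 / 2.2000 = 14.26

14.26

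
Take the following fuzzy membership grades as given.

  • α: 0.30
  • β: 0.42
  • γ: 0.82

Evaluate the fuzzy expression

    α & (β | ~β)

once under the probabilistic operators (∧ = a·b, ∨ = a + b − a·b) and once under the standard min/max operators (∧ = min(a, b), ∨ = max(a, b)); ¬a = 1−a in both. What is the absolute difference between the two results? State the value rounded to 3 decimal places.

0.073

Under probabilistic:
  ~β = 1 − 0.4200 = 0.5800
  β | ~β = a + b − a·b on (0.4200, 0.5800) = 0.7564
  α & (β | ~β) = a·b on (0.3000, 0.7564) = 0.2269
  → value = 0.2269
Under standard min/max:
  ~β = 1 − 0.42 = 0.58
  β | ~β = max(a, b) on (0.42, 0.58) = 0.58
  α & (β | ~β) = min(a, b) on (0.30, 0.58) = 0.30
  → value = 0.3000
|0.2269 − 0.3000| = 0.073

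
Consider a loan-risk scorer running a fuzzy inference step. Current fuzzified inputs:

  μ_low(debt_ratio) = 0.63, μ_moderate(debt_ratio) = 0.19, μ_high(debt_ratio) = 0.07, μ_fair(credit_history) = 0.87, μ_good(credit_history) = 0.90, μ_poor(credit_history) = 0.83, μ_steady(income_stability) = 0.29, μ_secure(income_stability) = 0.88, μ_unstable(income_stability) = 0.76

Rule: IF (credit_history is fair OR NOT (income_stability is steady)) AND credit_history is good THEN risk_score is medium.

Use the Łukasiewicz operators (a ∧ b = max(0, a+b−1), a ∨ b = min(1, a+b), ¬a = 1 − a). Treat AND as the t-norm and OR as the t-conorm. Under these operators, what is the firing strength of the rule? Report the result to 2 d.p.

firing strength: (fair=0.87 OR ¬steady=1−0.29=0.71) = 1.00; AND[max(0, a+b−1)] with good=0.90 → w = 0.90

0.90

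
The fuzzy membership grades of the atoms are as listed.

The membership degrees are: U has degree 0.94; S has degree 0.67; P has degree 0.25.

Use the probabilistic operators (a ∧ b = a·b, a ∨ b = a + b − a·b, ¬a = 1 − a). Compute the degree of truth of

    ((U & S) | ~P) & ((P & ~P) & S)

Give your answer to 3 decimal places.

U & S = a·b on (0.9400, 0.6700) = 0.6298
~P = 1 − 0.2500 = 0.7500
(U & S) | ~P = a + b − a·b on (0.6298, 0.7500) = 0.9074
~P = 1 − 0.2500 = 0.7500
P & ~P = a·b on (0.2500, 0.7500) = 0.1875
(P & ~P) & S = a·b on (0.1875, 0.6700) = 0.1256
((U & S) | ~P) & ((P & ~P) & S) = a·b on (0.9074, 0.1256) = 0.1140

0.114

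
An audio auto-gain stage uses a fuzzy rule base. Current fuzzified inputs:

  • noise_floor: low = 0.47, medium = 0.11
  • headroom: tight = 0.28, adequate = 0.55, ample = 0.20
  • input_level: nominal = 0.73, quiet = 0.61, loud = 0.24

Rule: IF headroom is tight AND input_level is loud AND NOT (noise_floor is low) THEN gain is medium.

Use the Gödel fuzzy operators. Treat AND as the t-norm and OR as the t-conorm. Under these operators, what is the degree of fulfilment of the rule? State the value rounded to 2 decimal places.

firing strength: tight=0.28, loud=0.24, ¬low=1−0.47=0.53; AND[min(a, b)] → w = 0.24

0.24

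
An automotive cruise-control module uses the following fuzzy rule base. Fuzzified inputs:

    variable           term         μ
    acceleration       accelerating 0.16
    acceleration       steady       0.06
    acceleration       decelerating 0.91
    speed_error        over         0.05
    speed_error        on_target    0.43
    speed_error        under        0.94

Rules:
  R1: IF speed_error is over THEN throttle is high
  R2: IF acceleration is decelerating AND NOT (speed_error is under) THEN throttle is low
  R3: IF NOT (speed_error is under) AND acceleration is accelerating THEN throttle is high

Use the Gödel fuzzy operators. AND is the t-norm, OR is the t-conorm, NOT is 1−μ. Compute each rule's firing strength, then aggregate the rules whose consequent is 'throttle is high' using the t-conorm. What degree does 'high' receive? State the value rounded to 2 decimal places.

0.06

R1: over=0.05 → w = 0.05
R2: decelerating=0.91, ¬under=1−0.94=0.06; AND[min(a, b)] → w = 0.06
R3: ¬under=1−0.94=0.06, accelerating=0.16; AND[min(a, b)] → w = 0.06
Rules with consequent 'high': {R1, R3} → strengths 0.05, 0.06
Aggregate via t-conorm [max(a, b)]: 0.06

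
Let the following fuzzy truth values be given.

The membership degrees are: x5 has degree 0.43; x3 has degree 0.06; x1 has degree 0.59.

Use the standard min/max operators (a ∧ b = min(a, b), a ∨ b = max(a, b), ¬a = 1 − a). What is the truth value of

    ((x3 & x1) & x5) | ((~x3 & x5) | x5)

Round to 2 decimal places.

0.43

x3 & x1 = min(a, b) on (0.06, 0.59) = 0.06
(x3 & x1) & x5 = min(a, b) on (0.06, 0.43) = 0.06
~x3 = 1 − 0.06 = 0.94
~x3 & x5 = min(a, b) on (0.94, 0.43) = 0.43
(~x3 & x5) | x5 = max(a, b) on (0.43, 0.43) = 0.43
((x3 & x1) & x5) | ((~x3 & x5) | x5) = max(a, b) on (0.06, 0.43) = 0.43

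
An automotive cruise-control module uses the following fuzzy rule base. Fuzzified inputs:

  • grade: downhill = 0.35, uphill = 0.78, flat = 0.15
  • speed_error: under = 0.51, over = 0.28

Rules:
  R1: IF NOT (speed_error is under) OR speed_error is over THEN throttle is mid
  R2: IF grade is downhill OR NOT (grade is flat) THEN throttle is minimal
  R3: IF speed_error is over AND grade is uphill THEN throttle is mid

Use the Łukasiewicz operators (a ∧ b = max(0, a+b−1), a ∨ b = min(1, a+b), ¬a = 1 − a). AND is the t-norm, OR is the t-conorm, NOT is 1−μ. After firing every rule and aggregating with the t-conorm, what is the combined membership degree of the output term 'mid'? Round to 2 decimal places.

0.83

R1: ¬under=1−0.51=0.49, over=0.28; OR[min(1, a+b)] → w = 0.77
R2: downhill=0.35, ¬flat=1−0.15=0.85; OR[min(1, a+b)] → w = 1.00
R3: over=0.28, uphill=0.78; AND[max(0, a+b−1)] → w = 0.06
Rules with consequent 'mid': {R1, R3} → strengths 0.77, 0.06
Aggregate via t-conorm [min(1, a+b)]: 0.83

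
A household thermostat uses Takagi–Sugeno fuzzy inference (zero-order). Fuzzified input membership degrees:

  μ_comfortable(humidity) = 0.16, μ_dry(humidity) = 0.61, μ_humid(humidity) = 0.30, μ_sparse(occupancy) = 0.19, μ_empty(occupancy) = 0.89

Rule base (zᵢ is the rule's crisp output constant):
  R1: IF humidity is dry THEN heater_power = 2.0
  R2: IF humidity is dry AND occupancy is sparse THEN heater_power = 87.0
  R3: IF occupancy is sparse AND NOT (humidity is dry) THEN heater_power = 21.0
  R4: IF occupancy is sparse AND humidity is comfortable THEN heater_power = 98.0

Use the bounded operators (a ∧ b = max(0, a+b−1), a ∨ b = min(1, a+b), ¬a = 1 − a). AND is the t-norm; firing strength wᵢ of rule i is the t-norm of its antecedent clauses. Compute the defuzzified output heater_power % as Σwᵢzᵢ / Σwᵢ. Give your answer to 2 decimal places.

2.00

R1 (z=2.0): dry=0.61 → w = 0.61
R2 (z=87.0): dry=0.61, sparse=0.19; AND[max(0, a+b−1)] → w = 0.00
R3 (z=21.0): sparse=0.19, ¬dry=1−0.61=0.39; AND[max(0, a+b−1)] → w = 0.00
R4 (z=98.0): sparse=0.19, comfortable=0.16; AND[max(0, a+b−1)] → w = 0.00
Weighted average = (0.61·2.0 + 0.00·87.0 + 0.00·21.0 + 0.00·98.0) / (0.61 + 0.00 + 0.00 + 0.00)
  = 1.2200 / 0.6100 = 2.00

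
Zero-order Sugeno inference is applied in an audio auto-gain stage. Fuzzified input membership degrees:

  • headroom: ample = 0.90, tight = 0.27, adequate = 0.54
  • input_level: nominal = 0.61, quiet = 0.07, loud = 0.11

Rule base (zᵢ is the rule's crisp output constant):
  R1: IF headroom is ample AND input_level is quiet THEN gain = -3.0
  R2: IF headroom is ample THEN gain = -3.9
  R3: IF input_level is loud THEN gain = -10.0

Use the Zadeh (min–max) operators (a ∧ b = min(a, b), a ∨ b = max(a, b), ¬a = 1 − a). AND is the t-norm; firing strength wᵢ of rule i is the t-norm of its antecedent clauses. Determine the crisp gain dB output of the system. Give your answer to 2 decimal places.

-4.46

R1 (z=-3.0): ample=0.90, quiet=0.07; AND[min(a, b)] → w = 0.07
R2 (z=-3.9): ample=0.90 → w = 0.90
R3 (z=-10.0): loud=0.11 → w = 0.11
Weighted average = (0.07·-3.0 + 0.90·-3.9 + 0.11·-10.0) / (0.07 + 0.90 + 0.11)
  = -4.8200 / 1.0800 = -4.46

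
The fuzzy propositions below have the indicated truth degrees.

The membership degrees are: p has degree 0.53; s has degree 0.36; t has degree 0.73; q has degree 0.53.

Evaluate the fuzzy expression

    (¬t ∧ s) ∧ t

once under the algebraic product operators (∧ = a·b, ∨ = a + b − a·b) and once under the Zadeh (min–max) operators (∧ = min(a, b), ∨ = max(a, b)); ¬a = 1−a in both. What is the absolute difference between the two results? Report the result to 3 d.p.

0.199

Under algebraic product:
  ¬t = 1 − 0.7300 = 0.2700
  ¬t ∧ s = a·b on (0.2700, 0.3600) = 0.0972
  (¬t ∧ s) ∧ t = a·b on (0.0972, 0.7300) = 0.0710
  → value = 0.0710
Under Zadeh (min–max):
  ¬t = 1 − 0.73 = 0.27
  ¬t ∧ s = min(a, b) on (0.27, 0.36) = 0.27
  (¬t ∧ s) ∧ t = min(a, b) on (0.27, 0.73) = 0.27
  → value = 0.2700
|0.0710 − 0.2700| = 0.199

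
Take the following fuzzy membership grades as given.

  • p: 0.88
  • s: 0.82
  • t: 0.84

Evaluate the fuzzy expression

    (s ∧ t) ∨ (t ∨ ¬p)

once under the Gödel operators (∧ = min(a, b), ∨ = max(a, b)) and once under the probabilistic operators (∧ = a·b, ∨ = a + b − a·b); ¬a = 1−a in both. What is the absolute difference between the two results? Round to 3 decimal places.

0.116

Under Gödel:
  s ∧ t = min(a, b) on (0.82, 0.84) = 0.82
  ¬p = 1 − 0.88 = 0.12
  t ∨ ¬p = max(a, b) on (0.84, 0.12) = 0.84
  (s ∧ t) ∨ (t ∨ ¬p) = max(a, b) on (0.82, 0.84) = 0.84
  → value = 0.8400
Under probabilistic:
  s ∧ t = a·b on (0.8200, 0.8400) = 0.6888
  ¬p = 1 − 0.8800 = 0.1200
  t ∨ ¬p = a + b − a·b on (0.8400, 0.1200) = 0.8592
  (s ∧ t) ∨ (t ∨ ¬p) = a + b − a·b on (0.6888, 0.8592) = 0.9562
  → value = 0.9562
|0.8400 − 0.9562| = 0.116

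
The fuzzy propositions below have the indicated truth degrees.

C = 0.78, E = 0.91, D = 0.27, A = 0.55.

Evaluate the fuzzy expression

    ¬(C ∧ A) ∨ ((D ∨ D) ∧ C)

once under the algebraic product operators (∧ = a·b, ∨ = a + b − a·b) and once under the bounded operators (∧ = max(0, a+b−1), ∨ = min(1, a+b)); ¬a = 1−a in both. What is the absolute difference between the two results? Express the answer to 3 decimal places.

0.263

Under algebraic product:
  C ∧ A = a·b on (0.7800, 0.5500) = 0.4290
  ¬(C ∧ A) = 1 − 0.4290 = 0.5710
  D ∨ D = a + b − a·b on (0.2700, 0.2700) = 0.4671
  (D ∨ D) ∧ C = a·b on (0.4671, 0.7800) = 0.3643
  ¬(C ∧ A) ∨ ((D ∨ D) ∧ C) = a + b − a·b on (0.5710, 0.3643) = 0.7273
  → value = 0.7273
Under bounded:
  C ∧ A = max(0, a+b−1) on (0.78, 0.55) = 0.33
  ¬(C ∧ A) = 1 − 0.33 = 0.67
  D ∨ D = min(1, a+b) on (0.27, 0.27) = 0.54
  (D ∨ D) ∧ C = max(0, a+b−1) on (0.54, 0.78) = 0.32
  ¬(C ∧ A) ∨ ((D ∨ D) ∧ C) = min(1, a+b) on (0.67, 0.32) = 0.99
  → value = 0.9900
|0.7273 − 0.9900| = 0.263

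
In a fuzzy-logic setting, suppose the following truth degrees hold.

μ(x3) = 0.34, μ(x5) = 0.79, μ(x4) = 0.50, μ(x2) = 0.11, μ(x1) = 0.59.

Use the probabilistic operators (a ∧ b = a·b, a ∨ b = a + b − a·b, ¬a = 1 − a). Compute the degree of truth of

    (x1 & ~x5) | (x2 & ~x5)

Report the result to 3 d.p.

~x5 = 1 − 0.7900 = 0.2100
x1 & ~x5 = a·b on (0.5900, 0.2100) = 0.1239
~x5 = 1 − 0.7900 = 0.2100
x2 & ~x5 = a·b on (0.1100, 0.2100) = 0.0231
(x1 & ~x5) | (x2 & ~x5) = a + b − a·b on (0.1239, 0.0231) = 0.1441

0.144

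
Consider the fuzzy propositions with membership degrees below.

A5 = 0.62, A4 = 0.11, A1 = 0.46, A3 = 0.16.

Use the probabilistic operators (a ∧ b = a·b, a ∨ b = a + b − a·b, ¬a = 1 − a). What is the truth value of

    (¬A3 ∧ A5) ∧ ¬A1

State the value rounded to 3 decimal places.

¬A3 = 1 − 0.1600 = 0.8400
¬A3 ∧ A5 = a·b on (0.8400, 0.6200) = 0.5208
¬A1 = 1 − 0.4600 = 0.5400
(¬A3 ∧ A5) ∧ ¬A1 = a·b on (0.5208, 0.5400) = 0.2812

0.281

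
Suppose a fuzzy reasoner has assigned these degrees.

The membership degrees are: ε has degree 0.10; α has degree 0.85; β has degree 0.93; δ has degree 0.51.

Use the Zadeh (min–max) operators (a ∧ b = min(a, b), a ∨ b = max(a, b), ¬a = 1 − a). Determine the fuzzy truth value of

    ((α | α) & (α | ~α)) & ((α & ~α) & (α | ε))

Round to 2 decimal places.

0.15

α | α = max(a, b) on (0.85, 0.85) = 0.85
~α = 1 − 0.85 = 0.15
α | ~α = max(a, b) on (0.85, 0.15) = 0.85
(α | α) & (α | ~α) = min(a, b) on (0.85, 0.85) = 0.85
~α = 1 − 0.85 = 0.15
α & ~α = min(a, b) on (0.85, 0.15) = 0.15
α | ε = max(a, b) on (0.85, 0.10) = 0.85
(α & ~α) & (α | ε) = min(a, b) on (0.15, 0.85) = 0.15
((α | α) & (α | ~α)) & ((α & ~α) & (α | ε)) = min(a, b) on (0.85, 0.15) = 0.15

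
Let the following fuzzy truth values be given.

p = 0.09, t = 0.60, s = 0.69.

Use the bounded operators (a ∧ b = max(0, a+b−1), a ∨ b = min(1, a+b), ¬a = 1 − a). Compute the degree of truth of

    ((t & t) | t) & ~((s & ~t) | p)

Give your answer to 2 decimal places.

t & t = max(0, a+b−1) on (0.60, 0.60) = 0.20
(t & t) | t = min(1, a+b) on (0.20, 0.60) = 0.80
~t = 1 − 0.60 = 0.40
s & ~t = max(0, a+b−1) on (0.69, 0.40) = 0.09
(s & ~t) | p = min(1, a+b) on (0.09, 0.09) = 0.18
~((s & ~t) | p) = 1 − 0.18 = 0.82
((t & t) | t) & ~((s & ~t) | p) = max(0, a+b−1) on (0.80, 0.82) = 0.62

0.62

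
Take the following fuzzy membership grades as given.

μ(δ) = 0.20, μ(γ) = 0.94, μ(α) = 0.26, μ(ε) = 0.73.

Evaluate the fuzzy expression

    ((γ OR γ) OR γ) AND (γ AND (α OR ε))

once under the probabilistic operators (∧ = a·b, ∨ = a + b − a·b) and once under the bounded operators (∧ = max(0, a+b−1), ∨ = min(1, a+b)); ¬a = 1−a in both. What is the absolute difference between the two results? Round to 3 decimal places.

0.178

Under probabilistic:
  γ OR γ = a + b − a·b on (0.9400, 0.9400) = 0.9964
  (γ OR γ) OR γ = a + b − a·b on (0.9964, 0.9400) = 0.9998
  α OR ε = a + b − a·b on (0.2600, 0.7300) = 0.8002
  γ AND (α OR ε) = a·b on (0.9400, 0.8002) = 0.7522
  ((γ OR γ) OR γ) AND (γ AND (α OR ε)) = a·b on (0.9998, 0.7522) = 0.7520
  → value = 0.7520
Under bounded:
  γ OR γ = min(1, a+b) on (0.94, 0.94) = 1.00
  (γ OR γ) OR γ = min(1, a+b) on (1.00, 0.94) = 1.00
  α OR ε = min(1, a+b) on (0.26, 0.73) = 0.99
  γ AND (α OR ε) = max(0, a+b−1) on (0.94, 0.99) = 0.93
  ((γ OR γ) OR γ) AND (γ AND (α OR ε)) = max(0, a+b−1) on (1.00, 0.93) = 0.93
  → value = 0.9300
|0.7520 − 0.9300| = 0.178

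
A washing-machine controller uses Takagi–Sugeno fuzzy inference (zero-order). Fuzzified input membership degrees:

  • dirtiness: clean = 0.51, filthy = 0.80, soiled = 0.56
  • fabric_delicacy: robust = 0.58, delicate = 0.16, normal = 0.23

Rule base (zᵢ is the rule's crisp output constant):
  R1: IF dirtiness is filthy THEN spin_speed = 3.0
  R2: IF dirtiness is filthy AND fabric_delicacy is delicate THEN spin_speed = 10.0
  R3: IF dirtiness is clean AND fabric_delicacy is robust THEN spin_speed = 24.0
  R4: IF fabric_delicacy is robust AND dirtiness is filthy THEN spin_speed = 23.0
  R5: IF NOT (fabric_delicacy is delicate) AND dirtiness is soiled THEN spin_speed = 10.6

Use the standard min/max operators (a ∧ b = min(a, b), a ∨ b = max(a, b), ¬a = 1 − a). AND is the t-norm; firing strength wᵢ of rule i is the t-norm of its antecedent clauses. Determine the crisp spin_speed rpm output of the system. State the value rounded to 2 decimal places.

13.61

R1 (z=3.0): filthy=0.80 → w = 0.80
R2 (z=10.0): filthy=0.80, delicate=0.16; AND[min(a, b)] → w = 0.16
R3 (z=24.0): clean=0.51, robust=0.58; AND[min(a, b)] → w = 0.51
R4 (z=23.0): robust=0.58, filthy=0.80; AND[min(a, b)] → w = 0.58
R5 (z=10.6): ¬delicate=1−0.16=0.84, soiled=0.56; AND[min(a, b)] → w = 0.56
Weighted average = (0.80·3.0 + 0.16·10.0 + 0.51·24.0 + 0.58·23.0 + 0.56·10.6) / (0.80 + 0.16 + 0.51 + 0.58 + 0.56)
  = 35.5160 / 2.6100 = 13.61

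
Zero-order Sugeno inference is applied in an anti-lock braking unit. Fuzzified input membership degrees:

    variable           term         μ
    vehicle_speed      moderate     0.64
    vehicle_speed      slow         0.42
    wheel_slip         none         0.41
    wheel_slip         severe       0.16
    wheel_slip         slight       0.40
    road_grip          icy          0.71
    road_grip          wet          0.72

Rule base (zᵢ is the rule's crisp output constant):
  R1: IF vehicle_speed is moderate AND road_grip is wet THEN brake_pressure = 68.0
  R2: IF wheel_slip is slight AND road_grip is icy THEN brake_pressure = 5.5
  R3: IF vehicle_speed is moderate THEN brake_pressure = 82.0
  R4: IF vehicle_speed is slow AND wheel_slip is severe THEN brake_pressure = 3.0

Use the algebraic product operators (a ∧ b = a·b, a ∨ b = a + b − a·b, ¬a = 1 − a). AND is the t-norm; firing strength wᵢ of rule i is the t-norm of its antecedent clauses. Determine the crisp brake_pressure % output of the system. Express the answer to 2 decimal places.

R1 (z=68.0): moderate=0.64, wet=0.72; AND[a·b] → w = 0.4608
R2 (z=5.5): slight=0.40, icy=0.71; AND[a·b] → w = 0.2840
R3 (z=82.0): moderate=0.64 → w = 0.6400
R4 (z=3.0): slow=0.42, severe=0.16; AND[a·b] → w = 0.0672
Weighted average = (0.4608·68.0 + 0.2840·5.5 + 0.6400·82.0 + 0.0672·3.0) / (0.4608 + 0.2840 + 0.6400 + 0.0672)
  = 85.5780 / 1.4520 = 58.94

58.94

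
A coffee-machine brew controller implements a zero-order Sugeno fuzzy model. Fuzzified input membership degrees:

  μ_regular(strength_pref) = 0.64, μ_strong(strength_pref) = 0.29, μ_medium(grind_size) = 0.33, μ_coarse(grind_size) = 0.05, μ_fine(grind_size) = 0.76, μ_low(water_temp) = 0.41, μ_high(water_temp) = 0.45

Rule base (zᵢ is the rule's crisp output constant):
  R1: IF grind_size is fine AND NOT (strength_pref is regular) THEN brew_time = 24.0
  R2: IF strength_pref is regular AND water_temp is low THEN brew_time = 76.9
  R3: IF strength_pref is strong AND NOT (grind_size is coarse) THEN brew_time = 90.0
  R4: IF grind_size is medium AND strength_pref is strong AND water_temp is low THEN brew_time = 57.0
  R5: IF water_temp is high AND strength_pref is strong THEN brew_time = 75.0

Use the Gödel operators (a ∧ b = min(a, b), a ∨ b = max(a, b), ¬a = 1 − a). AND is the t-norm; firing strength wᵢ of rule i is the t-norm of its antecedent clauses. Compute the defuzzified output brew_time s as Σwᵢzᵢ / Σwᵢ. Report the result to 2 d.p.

R1 (z=24.0): fine=0.76, ¬regular=1−0.64=0.36; AND[min(a, b)] → w = 0.36
R2 (z=76.9): regular=0.64, low=0.41; AND[min(a, b)] → w = 0.41
R3 (z=90.0): strong=0.29, ¬coarse=1−0.05=0.95; AND[min(a, b)] → w = 0.29
R4 (z=57.0): medium=0.33, strong=0.29, low=0.41; AND[min(a, b)] → w = 0.29
R5 (z=75.0): high=0.45, strong=0.29; AND[min(a, b)] → w = 0.29
Weighted average = (0.36·24.0 + 0.41·76.9 + 0.29·90.0 + 0.29·57.0 + 0.29·75.0) / (0.36 + 0.41 + 0.29 + 0.29 + 0.29)
  = 104.5490 / 1.6400 = 63.75

63.75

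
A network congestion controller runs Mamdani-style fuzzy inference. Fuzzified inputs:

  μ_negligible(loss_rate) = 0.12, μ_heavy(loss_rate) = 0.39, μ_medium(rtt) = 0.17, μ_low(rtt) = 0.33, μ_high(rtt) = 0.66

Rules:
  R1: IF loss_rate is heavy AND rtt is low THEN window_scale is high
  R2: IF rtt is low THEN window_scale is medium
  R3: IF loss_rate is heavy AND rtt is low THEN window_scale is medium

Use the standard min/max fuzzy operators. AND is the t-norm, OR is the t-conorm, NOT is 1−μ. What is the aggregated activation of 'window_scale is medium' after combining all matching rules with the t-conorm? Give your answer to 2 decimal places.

R1: heavy=0.39, low=0.33; AND[min(a, b)] → w = 0.33
R2: low=0.33 → w = 0.33
R3: heavy=0.39, low=0.33; AND[min(a, b)] → w = 0.33
Rules with consequent 'medium': {R2, R3} → strengths 0.33, 0.33
Aggregate via t-conorm [max(a, b)]: 0.33

0.33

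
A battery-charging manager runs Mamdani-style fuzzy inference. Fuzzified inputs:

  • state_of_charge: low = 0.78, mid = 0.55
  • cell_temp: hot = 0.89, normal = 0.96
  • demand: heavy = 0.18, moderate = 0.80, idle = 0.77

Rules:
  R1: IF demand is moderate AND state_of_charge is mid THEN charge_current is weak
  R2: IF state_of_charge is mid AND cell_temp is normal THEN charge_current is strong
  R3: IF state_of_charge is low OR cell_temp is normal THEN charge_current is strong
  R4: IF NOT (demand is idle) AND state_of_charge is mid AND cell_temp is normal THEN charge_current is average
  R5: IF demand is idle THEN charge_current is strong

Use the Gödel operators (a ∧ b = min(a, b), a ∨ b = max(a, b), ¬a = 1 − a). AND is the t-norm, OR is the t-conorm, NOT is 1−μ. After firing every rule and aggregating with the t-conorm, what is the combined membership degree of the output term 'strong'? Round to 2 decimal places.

0.96

R1: moderate=0.80, mid=0.55; AND[min(a, b)] → w = 0.55
R2: mid=0.55, normal=0.96; AND[min(a, b)] → w = 0.55
R3: low=0.78, normal=0.96; OR[max(a, b)] → w = 0.96
R4: ¬idle=1−0.77=0.23, mid=0.55, normal=0.96; AND[min(a, b)] → w = 0.23
R5: idle=0.77 → w = 0.77
Rules with consequent 'strong': {R2, R3, R5} → strengths 0.55, 0.96, 0.77
Aggregate via t-conorm [max(a, b)]: 0.96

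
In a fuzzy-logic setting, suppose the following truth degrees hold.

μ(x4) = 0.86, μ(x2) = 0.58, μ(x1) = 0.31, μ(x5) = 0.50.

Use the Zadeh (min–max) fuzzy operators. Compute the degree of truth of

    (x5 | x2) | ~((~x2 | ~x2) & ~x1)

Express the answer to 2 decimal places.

x5 | x2 = max(a, b) on (0.50, 0.58) = 0.58
~x2 = 1 − 0.58 = 0.42
~x2 = 1 − 0.58 = 0.42
~x2 | ~x2 = max(a, b) on (0.42, 0.42) = 0.42
~x1 = 1 − 0.31 = 0.69
(~x2 | ~x2) & ~x1 = min(a, b) on (0.42, 0.69) = 0.42
~((~x2 | ~x2) & ~x1) = 1 − 0.42 = 0.58
(x5 | x2) | ~((~x2 | ~x2) & ~x1) = max(a, b) on (0.58, 0.58) = 0.58

0.58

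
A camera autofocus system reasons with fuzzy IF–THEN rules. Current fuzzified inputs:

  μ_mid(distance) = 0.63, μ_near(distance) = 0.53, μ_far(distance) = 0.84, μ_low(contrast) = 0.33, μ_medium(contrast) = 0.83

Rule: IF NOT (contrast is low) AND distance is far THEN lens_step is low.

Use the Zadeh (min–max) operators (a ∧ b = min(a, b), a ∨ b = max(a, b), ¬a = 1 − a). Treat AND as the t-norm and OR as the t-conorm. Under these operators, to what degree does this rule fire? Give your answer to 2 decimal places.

firing strength: ¬low=1−0.33=0.67, far=0.84; AND[min(a, b)] → w = 0.67

0.67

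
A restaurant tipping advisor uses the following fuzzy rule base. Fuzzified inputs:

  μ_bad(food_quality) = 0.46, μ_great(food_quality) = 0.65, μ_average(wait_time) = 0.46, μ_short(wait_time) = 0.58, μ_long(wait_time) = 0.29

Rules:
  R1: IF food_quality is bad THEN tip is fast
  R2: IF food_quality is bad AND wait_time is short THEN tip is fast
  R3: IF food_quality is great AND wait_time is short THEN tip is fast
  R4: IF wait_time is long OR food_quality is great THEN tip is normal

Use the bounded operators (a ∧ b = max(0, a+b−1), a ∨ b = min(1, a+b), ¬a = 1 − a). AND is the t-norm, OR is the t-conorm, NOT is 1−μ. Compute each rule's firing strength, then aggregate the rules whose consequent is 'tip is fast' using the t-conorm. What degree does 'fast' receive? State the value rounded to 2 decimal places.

0.73

R1: bad=0.46 → w = 0.46
R2: bad=0.46, short=0.58; AND[max(0, a+b−1)] → w = 0.04
R3: great=0.65, short=0.58; AND[max(0, a+b−1)] → w = 0.23
R4: long=0.29, great=0.65; OR[min(1, a+b)] → w = 0.94
Rules with consequent 'fast': {R1, R2, R3} → strengths 0.46, 0.04, 0.23
Aggregate via t-conorm [min(1, a+b)]: 0.73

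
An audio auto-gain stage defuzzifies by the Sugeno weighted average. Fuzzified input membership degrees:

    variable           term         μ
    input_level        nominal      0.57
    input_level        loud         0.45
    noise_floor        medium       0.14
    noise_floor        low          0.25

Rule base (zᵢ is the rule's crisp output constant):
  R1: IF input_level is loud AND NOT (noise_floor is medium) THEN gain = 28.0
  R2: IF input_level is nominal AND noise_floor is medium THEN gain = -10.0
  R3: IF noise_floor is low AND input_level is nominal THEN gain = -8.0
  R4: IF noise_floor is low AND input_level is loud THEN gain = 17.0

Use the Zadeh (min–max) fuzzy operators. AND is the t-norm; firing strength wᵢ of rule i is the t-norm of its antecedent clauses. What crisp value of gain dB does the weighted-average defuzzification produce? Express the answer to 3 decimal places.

R1 (z=28.0): loud=0.45, ¬medium=1−0.14=0.86; AND[min(a, b)] → w = 0.45
R2 (z=-10.0): nominal=0.57, medium=0.14; AND[min(a, b)] → w = 0.14
R3 (z=-8.0): low=0.25, nominal=0.57; AND[min(a, b)] → w = 0.25
R4 (z=17.0): low=0.25, loud=0.45; AND[min(a, b)] → w = 0.25
Weighted average = (0.45·28.0 + 0.14·-10.0 + 0.25·-8.0 + 0.25·17.0) / (0.45 + 0.14 + 0.25 + 0.25)
  = 13.4500 / 1.0900 = 12.339

12.339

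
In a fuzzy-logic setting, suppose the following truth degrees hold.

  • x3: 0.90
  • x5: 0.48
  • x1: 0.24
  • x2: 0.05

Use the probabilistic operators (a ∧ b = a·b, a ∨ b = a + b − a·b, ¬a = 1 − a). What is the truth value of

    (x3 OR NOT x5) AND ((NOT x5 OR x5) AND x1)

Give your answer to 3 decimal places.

0.171

NOT x5 = 1 − 0.4800 = 0.5200
x3 OR NOT x5 = a + b − a·b on (0.9000, 0.5200) = 0.9520
NOT x5 = 1 − 0.4800 = 0.5200
NOT x5 OR x5 = a + b − a·b on (0.5200, 0.4800) = 0.7504
(NOT x5 OR x5) AND x1 = a·b on (0.7504, 0.2400) = 0.1801
(x3 OR NOT x5) AND ((NOT x5 OR x5) AND x1) = a·b on (0.9520, 0.1801) = 0.1715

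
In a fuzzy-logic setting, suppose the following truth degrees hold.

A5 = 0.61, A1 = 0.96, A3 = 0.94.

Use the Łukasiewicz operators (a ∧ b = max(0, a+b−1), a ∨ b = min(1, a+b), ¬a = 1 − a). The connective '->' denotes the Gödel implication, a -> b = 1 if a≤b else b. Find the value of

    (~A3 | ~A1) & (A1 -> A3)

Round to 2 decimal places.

0.04

~A3 = 1 − 0.94 = 0.06
~A1 = 1 − 0.96 = 0.04
~A3 | ~A1 = min(1, a+b) on (0.06, 0.04) = 0.10
A1 -> A3  [Gödel: 1 if a≤b else b] with a=0.96, b=0.94 → 0.94
(~A3 | ~A1) & (A1 -> A3) = max(0, a+b−1) on (0.10, 0.94) = 0.04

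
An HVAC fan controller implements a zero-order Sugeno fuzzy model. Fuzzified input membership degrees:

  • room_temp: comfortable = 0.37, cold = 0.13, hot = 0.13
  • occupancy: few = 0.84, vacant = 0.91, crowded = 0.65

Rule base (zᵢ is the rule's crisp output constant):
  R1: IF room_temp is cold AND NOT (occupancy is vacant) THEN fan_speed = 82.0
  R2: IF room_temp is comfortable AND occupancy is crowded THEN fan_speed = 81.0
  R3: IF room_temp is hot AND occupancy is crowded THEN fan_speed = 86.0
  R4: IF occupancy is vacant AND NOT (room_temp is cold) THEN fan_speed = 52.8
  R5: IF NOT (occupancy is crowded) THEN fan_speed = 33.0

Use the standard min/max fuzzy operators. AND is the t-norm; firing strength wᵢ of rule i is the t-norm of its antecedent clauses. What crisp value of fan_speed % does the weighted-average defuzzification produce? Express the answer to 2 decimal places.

58.57

R1 (z=82.0): cold=0.13, ¬vacant=1−0.91=0.09; AND[min(a, b)] → w = 0.09
R2 (z=81.0): comfortable=0.37, crowded=0.65; AND[min(a, b)] → w = 0.37
R3 (z=86.0): hot=0.13, crowded=0.65; AND[min(a, b)] → w = 0.13
R4 (z=52.8): vacant=0.91, ¬cold=1−0.13=0.87; AND[min(a, b)] → w = 0.87
R5 (z=33.0): ¬crowded=1−0.65=0.35 → w = 0.35
Weighted average = (0.09·82.0 + 0.37·81.0 + 0.13·86.0 + 0.87·52.8 + 0.35·33.0) / (0.09 + 0.37 + 0.13 + 0.87 + 0.35)
  = 106.0160 / 1.8100 = 58.57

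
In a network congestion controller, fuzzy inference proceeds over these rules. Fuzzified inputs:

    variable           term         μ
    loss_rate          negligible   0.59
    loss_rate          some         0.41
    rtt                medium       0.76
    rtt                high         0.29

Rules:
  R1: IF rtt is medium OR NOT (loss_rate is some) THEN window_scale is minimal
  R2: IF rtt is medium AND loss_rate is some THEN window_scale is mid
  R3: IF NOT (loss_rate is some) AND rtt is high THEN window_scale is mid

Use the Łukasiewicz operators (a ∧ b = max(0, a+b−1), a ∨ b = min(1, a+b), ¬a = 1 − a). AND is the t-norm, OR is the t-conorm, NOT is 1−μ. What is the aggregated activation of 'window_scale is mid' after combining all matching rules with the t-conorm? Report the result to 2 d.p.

R1: medium=0.76, ¬some=1−0.41=0.59; OR[min(1, a+b)] → w = 1.00
R2: medium=0.76, some=0.41; AND[max(0, a+b−1)] → w = 0.17
R3: ¬some=1−0.41=0.59, high=0.29; AND[max(0, a+b−1)] → w = 0.00
Rules with consequent 'mid': {R2, R3} → strengths 0.17, 0.00
Aggregate via t-conorm [min(1, a+b)]: 0.17

0.17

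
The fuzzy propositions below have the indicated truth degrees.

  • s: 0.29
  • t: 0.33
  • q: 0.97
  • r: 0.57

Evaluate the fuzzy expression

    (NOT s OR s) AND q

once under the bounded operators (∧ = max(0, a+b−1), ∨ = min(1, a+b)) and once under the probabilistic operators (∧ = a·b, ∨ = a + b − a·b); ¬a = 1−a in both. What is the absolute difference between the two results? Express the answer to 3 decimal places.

Under bounded:
  NOT s = 1 − 0.29 = 0.71
  NOT s OR s = min(1, a+b) on (0.71, 0.29) = 1.00
  (NOT s OR s) AND q = max(0, a+b−1) on (1.00, 0.97) = 0.97
  → value = 0.9700
Under probabilistic:
  NOT s = 1 − 0.2900 = 0.7100
  NOT s OR s = a + b − a·b on (0.7100, 0.2900) = 0.7941
  (NOT s OR s) AND q = a·b on (0.7941, 0.9700) = 0.7703
  → value = 0.7703
|0.9700 − 0.7703| = 0.200

0.200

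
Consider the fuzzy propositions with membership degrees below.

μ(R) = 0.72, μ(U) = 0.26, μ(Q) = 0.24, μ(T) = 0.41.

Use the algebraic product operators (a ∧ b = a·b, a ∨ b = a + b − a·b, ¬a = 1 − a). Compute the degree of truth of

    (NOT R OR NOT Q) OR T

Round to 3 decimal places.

NOT R = 1 − 0.7200 = 0.2800
NOT Q = 1 − 0.2400 = 0.7600
NOT R OR NOT Q = a + b − a·b on (0.2800, 0.7600) = 0.8272
(NOT R OR NOT Q) OR T = a + b − a·b on (0.8272, 0.4100) = 0.8980

0.898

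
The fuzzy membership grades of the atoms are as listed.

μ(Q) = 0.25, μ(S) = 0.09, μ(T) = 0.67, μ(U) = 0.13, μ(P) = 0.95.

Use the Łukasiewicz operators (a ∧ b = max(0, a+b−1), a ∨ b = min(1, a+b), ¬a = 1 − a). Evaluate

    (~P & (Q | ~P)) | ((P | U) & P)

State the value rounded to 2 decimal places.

0.95

~P = 1 − 0.95 = 0.05
~P = 1 − 0.95 = 0.05
Q | ~P = min(1, a+b) on (0.25, 0.05) = 0.30
~P & (Q | ~P) = max(0, a+b−1) on (0.05, 0.30) = 0.00
P | U = min(1, a+b) on (0.95, 0.13) = 1.00
(P | U) & P = max(0, a+b−1) on (1.00, 0.95) = 0.95
(~P & (Q | ~P)) | ((P | U) & P) = min(1, a+b) on (0.00, 0.95) = 0.95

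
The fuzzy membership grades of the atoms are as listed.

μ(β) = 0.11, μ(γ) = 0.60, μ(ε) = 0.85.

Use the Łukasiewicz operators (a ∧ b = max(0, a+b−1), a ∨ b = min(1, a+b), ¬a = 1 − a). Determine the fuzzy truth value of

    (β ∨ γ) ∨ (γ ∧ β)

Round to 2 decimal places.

β ∨ γ = min(1, a+b) on (0.11, 0.60) = 0.71
γ ∧ β = max(0, a+b−1) on (0.60, 0.11) = 0.00
(β ∨ γ) ∨ (γ ∧ β) = min(1, a+b) on (0.71, 0.00) = 0.71

0.71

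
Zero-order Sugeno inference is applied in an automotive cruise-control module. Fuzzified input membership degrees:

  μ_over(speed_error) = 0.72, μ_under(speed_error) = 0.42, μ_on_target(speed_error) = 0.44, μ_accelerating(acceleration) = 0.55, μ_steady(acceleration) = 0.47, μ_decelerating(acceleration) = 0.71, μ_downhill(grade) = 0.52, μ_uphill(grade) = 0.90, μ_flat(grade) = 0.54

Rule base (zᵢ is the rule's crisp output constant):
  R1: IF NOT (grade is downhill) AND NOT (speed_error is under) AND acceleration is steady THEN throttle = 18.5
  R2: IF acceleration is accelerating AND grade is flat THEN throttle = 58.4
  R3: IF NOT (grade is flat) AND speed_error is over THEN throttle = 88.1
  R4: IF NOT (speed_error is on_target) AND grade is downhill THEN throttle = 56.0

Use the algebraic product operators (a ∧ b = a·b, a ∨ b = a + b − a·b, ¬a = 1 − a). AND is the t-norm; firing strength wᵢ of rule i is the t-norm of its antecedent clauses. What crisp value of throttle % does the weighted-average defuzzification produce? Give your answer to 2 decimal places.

R1 (z=18.5): ¬downhill=1−0.52=0.48, ¬under=1−0.42=0.58, steady=0.47; AND[a·b] → w = 0.1308
R2 (z=58.4): accelerating=0.55, flat=0.54; AND[a·b] → w = 0.2970
R3 (z=88.1): ¬flat=1−0.54=0.46, over=0.72; AND[a·b] → w = 0.3312
R4 (z=56.0): ¬on_target=1−0.44=0.56, downhill=0.52; AND[a·b] → w = 0.2912
Weighted average = (0.1308·18.5 + 0.2970·58.4 + 0.3312·88.1 + 0.2912·56.0) / (0.1308 + 0.2970 + 0.3312 + 0.2912)
  = 65.2514 / 1.0502 = 62.13

62.13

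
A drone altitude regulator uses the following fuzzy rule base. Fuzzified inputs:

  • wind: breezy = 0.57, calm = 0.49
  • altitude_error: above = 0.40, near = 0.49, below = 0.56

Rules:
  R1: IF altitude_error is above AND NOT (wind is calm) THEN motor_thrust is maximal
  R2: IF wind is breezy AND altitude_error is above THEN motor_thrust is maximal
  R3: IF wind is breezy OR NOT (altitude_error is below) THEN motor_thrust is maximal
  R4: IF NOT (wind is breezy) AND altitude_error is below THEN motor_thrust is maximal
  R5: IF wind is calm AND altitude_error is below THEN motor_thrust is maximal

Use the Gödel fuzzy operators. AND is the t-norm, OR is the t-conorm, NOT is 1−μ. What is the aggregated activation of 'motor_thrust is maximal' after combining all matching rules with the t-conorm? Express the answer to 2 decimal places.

0.57

R1: above=0.40, ¬calm=1−0.49=0.51; AND[min(a, b)] → w = 0.40
R2: breezy=0.57, above=0.40; AND[min(a, b)] → w = 0.40
R3: breezy=0.57, ¬below=1−0.56=0.44; OR[max(a, b)] → w = 0.57
R4: ¬breezy=1−0.57=0.43, below=0.56; AND[min(a, b)] → w = 0.43
R5: calm=0.49, below=0.56; AND[min(a, b)] → w = 0.49
Rules with consequent 'maximal': {R1, R2, R3, R4, R5} → strengths 0.40, 0.40, 0.57, 0.43, 0.49
Aggregate via t-conorm [max(a, b)]: 0.57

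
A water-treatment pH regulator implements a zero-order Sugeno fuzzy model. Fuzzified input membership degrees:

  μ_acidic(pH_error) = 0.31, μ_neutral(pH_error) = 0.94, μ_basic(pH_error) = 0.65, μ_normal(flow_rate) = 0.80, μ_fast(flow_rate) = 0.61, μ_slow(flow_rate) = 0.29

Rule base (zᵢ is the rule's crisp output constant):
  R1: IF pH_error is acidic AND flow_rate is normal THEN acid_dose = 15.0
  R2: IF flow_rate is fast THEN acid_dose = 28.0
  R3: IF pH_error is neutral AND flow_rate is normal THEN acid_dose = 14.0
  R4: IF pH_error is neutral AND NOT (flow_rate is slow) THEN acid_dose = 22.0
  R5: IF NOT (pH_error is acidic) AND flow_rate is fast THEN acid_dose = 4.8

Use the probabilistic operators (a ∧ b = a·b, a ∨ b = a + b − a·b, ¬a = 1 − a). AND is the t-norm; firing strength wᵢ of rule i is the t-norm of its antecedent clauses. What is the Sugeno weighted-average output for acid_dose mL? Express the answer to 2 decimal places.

R1 (z=15.0): acidic=0.31, normal=0.80; AND[a·b] → w = 0.2480
R2 (z=28.0): fast=0.61 → w = 0.6100
R3 (z=14.0): neutral=0.94, normal=0.80; AND[a·b] → w = 0.7520
R4 (z=22.0): neutral=0.94, ¬slow=1−0.29=0.71; AND[a·b] → w = 0.6674
R5 (z=4.8): ¬acidic=1−0.31=0.69, fast=0.61; AND[a·b] → w = 0.4209
Weighted average = (0.2480·15.0 + 0.6100·28.0 + 0.7520·14.0 + 0.6674·22.0 + 0.4209·4.8) / (0.2480 + 0.6100 + 0.7520 + 0.6674 + 0.4209)
  = 48.0311 / 2.6983 = 17.80

17.80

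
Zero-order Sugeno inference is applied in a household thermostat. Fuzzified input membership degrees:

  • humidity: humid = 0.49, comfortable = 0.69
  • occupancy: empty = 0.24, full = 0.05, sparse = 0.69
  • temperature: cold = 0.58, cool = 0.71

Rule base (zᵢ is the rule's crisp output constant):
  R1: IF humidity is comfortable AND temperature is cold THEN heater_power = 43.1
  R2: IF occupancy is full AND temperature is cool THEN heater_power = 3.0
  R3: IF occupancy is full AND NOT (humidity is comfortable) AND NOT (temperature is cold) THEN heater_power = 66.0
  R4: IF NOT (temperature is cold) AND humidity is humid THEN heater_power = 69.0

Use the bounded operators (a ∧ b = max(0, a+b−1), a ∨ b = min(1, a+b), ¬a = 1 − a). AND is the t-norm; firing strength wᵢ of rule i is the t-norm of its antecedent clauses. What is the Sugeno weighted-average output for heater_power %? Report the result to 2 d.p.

43.10

R1 (z=43.1): comfortable=0.69, cold=0.58; AND[max(0, a+b−1)] → w = 0.27
R2 (z=3.0): full=0.05, cool=0.71; AND[max(0, a+b−1)] → w = 0.00
R3 (z=66.0): full=0.05, ¬comfortable=1−0.69=0.31, ¬cold=1−0.58=0.42; AND[max(0, a+b−1)] → w = 0.00
R4 (z=69.0): ¬cold=1−0.58=0.42, humid=0.49; AND[max(0, a+b−1)] → w = 0.00
Weighted average = (0.27·43.1 + 0.00·3.0 + 0.00·66.0 + 0.00·69.0) / (0.27 + 0.00 + 0.00 + 0.00)
  = 11.6370 / 0.2700 = 43.10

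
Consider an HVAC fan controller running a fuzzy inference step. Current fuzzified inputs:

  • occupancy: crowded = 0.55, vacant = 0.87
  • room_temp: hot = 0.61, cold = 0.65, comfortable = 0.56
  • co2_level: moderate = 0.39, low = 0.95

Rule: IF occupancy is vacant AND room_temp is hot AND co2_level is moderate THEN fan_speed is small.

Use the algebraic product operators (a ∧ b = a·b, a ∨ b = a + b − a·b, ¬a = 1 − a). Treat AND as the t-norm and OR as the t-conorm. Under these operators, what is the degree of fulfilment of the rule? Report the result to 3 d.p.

firing strength: vacant=0.87, hot=0.61, moderate=0.39; AND[a·b] → w = 0.2070

0.207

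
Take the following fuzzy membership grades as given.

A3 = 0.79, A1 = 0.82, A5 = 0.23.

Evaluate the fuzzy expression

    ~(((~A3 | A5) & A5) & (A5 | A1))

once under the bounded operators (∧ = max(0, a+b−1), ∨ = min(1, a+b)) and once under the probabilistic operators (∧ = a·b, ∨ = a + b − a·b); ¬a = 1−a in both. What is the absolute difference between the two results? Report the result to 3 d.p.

0.078

Under bounded:
  ~A3 = 1 − 0.79 = 0.21
  ~A3 | A5 = min(1, a+b) on (0.21, 0.23) = 0.44
  (~A3 | A5) & A5 = max(0, a+b−1) on (0.44, 0.23) = 0.00
  A5 | A1 = min(1, a+b) on (0.23, 0.82) = 1.00
  ((~A3 | A5) & A5) & (A5 | A1) = max(0, a+b−1) on (0.00, 1.00) = 0.00
  ~(((~A3 | A5) & A5) & (A5 | A1)) = 1 − 0.00 = 1.00
  → value = 1.0000
Under probabilistic:
  ~A3 = 1 − 0.7900 = 0.2100
  ~A3 | A5 = a + b − a·b on (0.2100, 0.2300) = 0.3917
  (~A3 | A5) & A5 = a·b on (0.3917, 0.2300) = 0.0901
  A5 | A1 = a + b − a·b on (0.2300, 0.8200) = 0.8614
  ((~A3 | A5) & A5) & (A5 | A1) = a·b on (0.0901, 0.8614) = 0.0776
  ~(((~A3 | A5) & A5) & (A5 | A1)) = 1 − 0.0776 = 0.9224
  → value = 0.9224
|1.0000 − 0.9224| = 0.078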